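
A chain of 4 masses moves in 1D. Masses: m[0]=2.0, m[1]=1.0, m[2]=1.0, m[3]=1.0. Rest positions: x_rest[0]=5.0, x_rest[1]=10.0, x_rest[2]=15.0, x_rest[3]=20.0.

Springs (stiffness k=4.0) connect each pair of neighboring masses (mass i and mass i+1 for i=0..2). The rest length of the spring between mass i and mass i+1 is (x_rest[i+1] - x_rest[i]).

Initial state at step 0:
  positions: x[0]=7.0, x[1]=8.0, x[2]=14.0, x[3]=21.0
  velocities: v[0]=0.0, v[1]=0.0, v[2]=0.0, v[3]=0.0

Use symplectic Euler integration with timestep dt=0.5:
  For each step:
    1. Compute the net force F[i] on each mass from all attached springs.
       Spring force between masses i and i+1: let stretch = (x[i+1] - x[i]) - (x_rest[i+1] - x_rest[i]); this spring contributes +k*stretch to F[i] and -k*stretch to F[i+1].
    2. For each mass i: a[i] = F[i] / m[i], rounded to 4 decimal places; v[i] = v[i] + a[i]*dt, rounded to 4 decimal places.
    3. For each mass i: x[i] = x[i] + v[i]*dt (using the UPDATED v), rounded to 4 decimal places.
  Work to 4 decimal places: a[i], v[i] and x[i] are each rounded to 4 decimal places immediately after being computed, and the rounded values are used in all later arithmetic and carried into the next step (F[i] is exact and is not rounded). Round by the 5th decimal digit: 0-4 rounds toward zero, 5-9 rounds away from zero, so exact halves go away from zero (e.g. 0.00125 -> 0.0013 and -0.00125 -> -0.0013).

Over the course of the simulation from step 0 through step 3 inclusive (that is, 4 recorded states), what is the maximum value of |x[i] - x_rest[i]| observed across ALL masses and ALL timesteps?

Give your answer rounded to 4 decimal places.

Step 0: x=[7.0000 8.0000 14.0000 21.0000] v=[0.0000 0.0000 0.0000 0.0000]
Step 1: x=[5.0000 13.0000 15.0000 19.0000] v=[-4.0000 10.0000 2.0000 -4.0000]
Step 2: x=[4.5000 12.0000 18.0000 18.0000] v=[-1.0000 -2.0000 6.0000 -2.0000]
Step 3: x=[5.2500 9.5000 15.0000 22.0000] v=[1.5000 -5.0000 -6.0000 8.0000]
Max displacement = 3.0000

Answer: 3.0000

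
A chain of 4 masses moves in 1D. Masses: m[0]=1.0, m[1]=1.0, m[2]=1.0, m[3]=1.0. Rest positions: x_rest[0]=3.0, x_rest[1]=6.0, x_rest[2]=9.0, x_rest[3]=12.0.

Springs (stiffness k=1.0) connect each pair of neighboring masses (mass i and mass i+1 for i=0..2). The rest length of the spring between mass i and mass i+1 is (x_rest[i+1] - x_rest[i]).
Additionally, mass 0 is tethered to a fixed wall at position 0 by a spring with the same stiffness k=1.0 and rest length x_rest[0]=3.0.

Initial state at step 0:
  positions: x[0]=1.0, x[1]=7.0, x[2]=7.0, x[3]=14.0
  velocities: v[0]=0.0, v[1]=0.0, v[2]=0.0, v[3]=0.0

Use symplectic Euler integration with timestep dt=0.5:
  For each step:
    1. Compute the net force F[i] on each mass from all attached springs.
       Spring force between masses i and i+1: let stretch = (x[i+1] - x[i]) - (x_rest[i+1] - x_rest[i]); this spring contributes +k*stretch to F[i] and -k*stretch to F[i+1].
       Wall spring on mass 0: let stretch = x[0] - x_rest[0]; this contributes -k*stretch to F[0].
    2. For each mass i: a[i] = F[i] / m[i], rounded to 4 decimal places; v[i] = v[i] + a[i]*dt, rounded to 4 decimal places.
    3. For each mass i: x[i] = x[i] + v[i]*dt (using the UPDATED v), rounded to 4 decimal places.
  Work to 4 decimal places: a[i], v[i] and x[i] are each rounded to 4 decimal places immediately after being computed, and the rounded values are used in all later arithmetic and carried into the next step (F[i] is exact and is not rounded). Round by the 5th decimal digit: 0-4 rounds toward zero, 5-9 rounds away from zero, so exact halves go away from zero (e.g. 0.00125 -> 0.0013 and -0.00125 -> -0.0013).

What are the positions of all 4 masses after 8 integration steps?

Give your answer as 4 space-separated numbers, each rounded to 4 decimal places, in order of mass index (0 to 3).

Answer: 4.4040 5.2827 9.6452 11.4323

Derivation:
Step 0: x=[1.0000 7.0000 7.0000 14.0000] v=[0.0000 0.0000 0.0000 0.0000]
Step 1: x=[2.2500 5.5000 8.7500 13.0000] v=[2.5000 -3.0000 3.5000 -2.0000]
Step 2: x=[3.7500 4.0000 10.7500 11.6875] v=[3.0000 -3.0000 4.0000 -2.6250]
Step 3: x=[4.3750 4.1250 11.2969 10.8906] v=[1.2500 0.2500 1.0938 -1.5938]
Step 4: x=[3.8438 6.1055 9.9493 10.9453] v=[-1.0625 3.9610 -2.6953 0.1094]
Step 5: x=[2.9170 8.4816 7.8897 11.5010] v=[-1.8536 4.7521 -4.1192 1.1114]
Step 6: x=[2.6521 9.3186 6.8809 11.9039] v=[-0.5298 1.6739 -2.0176 0.8058]
Step 7: x=[3.3908 7.8795 7.7373 11.8011] v=[1.4774 -2.8782 1.7128 -0.2057]
Step 8: x=[4.4040 5.2827 9.6452 11.4323] v=[2.0264 -5.1937 3.8158 -0.7376]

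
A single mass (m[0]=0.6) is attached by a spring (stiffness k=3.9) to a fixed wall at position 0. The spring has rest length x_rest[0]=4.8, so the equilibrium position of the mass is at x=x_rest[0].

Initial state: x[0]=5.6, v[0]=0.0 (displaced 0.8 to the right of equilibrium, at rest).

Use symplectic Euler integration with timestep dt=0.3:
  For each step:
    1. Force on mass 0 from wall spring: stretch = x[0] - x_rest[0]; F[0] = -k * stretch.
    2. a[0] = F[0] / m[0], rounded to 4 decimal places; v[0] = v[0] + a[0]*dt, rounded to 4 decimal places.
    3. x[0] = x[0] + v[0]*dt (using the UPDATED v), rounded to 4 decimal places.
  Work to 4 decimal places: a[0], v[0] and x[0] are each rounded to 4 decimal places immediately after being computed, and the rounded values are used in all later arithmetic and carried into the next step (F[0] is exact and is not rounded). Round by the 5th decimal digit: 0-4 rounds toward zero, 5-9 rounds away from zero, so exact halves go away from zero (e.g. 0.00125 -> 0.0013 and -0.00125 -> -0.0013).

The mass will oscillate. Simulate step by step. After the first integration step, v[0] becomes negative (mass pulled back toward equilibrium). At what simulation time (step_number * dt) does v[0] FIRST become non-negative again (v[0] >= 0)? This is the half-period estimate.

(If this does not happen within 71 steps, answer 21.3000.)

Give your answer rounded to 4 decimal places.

Step 0: x=[5.6000] v=[0.0000]
Step 1: x=[5.1320] v=[-1.5600]
Step 2: x=[4.4698] v=[-2.2074]
Step 3: x=[4.0008] v=[-1.5635]
Step 4: x=[3.9993] v=[-0.0051]
Step 5: x=[4.4662] v=[1.5563]
First v>=0 after going negative at step 5, time=1.5000

Answer: 1.5000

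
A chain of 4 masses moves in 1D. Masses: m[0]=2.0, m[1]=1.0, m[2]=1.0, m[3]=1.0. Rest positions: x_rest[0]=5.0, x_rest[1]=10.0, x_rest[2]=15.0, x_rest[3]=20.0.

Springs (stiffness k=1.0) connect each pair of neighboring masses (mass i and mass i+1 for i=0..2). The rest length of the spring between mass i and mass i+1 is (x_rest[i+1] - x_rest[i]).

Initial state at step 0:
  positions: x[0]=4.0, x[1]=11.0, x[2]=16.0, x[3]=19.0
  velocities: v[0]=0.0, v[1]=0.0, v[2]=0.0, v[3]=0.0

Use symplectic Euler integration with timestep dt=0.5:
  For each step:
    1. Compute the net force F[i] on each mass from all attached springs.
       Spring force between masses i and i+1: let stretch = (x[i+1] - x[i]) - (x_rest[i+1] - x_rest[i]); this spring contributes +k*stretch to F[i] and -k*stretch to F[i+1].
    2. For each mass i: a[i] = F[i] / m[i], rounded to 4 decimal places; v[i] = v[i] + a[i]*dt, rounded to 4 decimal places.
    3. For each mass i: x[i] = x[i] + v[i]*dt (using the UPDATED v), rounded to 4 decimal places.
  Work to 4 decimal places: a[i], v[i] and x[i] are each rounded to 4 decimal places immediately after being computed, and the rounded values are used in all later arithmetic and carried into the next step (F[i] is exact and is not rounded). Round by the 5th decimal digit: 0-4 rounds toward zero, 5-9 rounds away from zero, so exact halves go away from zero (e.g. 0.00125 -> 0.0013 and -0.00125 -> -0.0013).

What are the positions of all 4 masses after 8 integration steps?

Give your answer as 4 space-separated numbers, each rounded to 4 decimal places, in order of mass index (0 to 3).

Answer: 4.5815 11.0813 15.3481 18.4082

Derivation:
Step 0: x=[4.0000 11.0000 16.0000 19.0000] v=[0.0000 0.0000 0.0000 0.0000]
Step 1: x=[4.2500 10.5000 15.5000 19.5000] v=[0.5000 -1.0000 -1.0000 1.0000]
Step 2: x=[4.6563 9.6875 14.7500 20.2500] v=[0.8125 -1.6250 -1.5000 1.5000]
Step 3: x=[5.0665 8.8828 14.1094 20.8750] v=[0.8203 -1.6094 -1.2813 1.2500]
Step 4: x=[5.3287 8.4307 13.8535 21.0586] v=[0.5244 -0.9043 -0.5118 0.3672]
Step 5: x=[5.3537 8.5588 14.0432 20.6909] v=[0.0499 0.2561 0.3794 -0.7354]
Step 6: x=[5.1543 9.2567 14.5238 19.9113] v=[-0.3989 1.3958 0.9611 -1.5593]
Step 7: x=[4.8427 10.2458 15.0345 19.0348] v=[-0.6233 1.9782 1.0213 -1.7531]
Step 8: x=[4.5815 11.0813 15.3481 18.4082] v=[-0.5225 1.6710 0.6271 -1.2533]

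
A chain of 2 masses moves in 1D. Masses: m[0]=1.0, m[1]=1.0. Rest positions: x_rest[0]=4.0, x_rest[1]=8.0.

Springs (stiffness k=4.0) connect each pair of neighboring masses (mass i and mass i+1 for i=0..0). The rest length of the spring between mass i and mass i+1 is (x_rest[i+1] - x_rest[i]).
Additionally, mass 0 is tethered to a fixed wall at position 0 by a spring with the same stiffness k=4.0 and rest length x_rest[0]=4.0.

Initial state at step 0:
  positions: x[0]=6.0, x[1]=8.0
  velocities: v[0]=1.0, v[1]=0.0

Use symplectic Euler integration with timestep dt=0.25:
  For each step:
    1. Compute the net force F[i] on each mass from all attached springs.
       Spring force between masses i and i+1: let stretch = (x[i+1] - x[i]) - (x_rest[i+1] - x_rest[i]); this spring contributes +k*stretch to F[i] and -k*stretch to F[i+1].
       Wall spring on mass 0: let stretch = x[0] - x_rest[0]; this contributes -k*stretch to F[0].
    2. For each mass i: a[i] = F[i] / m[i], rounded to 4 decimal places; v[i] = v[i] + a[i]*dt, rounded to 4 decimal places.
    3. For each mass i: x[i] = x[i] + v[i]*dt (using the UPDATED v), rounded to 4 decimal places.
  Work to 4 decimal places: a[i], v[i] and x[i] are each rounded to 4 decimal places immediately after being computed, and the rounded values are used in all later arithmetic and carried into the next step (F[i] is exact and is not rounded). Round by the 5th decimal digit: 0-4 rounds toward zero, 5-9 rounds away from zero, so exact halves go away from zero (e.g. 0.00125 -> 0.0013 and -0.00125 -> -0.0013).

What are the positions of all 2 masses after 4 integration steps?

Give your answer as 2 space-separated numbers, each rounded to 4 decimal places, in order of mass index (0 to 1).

Step 0: x=[6.0000 8.0000] v=[1.0000 0.0000]
Step 1: x=[5.2500 8.5000] v=[-3.0000 2.0000]
Step 2: x=[4.0000 9.1875] v=[-5.0000 2.7500]
Step 3: x=[3.0469 9.5781] v=[-3.8125 1.5625]
Step 4: x=[2.9649 9.3359] v=[-0.3282 -0.9687]

Answer: 2.9649 9.3359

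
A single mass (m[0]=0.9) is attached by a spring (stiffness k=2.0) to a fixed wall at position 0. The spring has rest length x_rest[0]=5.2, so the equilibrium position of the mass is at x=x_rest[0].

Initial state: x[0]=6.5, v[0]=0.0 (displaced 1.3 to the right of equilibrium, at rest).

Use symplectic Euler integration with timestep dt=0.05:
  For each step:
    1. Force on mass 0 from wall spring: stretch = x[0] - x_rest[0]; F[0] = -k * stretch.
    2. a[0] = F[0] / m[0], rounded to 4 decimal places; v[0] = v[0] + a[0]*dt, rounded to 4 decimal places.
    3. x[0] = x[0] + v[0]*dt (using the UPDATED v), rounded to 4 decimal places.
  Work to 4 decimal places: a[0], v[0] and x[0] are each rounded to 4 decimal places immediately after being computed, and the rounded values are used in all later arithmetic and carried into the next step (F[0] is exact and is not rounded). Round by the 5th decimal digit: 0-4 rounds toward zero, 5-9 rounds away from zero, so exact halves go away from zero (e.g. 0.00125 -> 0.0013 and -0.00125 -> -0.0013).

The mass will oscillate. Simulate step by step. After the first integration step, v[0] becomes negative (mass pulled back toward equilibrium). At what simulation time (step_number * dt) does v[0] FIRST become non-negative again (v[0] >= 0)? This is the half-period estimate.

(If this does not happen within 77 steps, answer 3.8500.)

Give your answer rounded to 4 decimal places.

Step 0: x=[6.5000] v=[0.0000]
Step 1: x=[6.4928] v=[-0.1444]
Step 2: x=[6.4784] v=[-0.2880]
Step 3: x=[6.4569] v=[-0.4300]
Step 4: x=[6.4284] v=[-0.5697]
Step 5: x=[6.3931] v=[-0.7062]
Step 6: x=[6.3512] v=[-0.8388]
Step 7: x=[6.3029] v=[-0.9667]
Step 8: x=[6.2484] v=[-1.0892]
Step 9: x=[6.1881] v=[-1.2057]
Step 10: x=[6.1223] v=[-1.3155]
Step 11: x=[6.0514] v=[-1.4180]
Step 12: x=[5.9758] v=[-1.5126]
Step 13: x=[5.8959] v=[-1.5988]
Step 14: x=[5.8121] v=[-1.6761]
Step 15: x=[5.7249] v=[-1.7441]
Step 16: x=[5.6348] v=[-1.8024]
Step 17: x=[5.5423] v=[-1.8507]
Step 18: x=[5.4479] v=[-1.8887]
Step 19: x=[5.3521] v=[-1.9162]
Step 20: x=[5.2554] v=[-1.9331]
Step 21: x=[5.1584] v=[-1.9393]
Step 22: x=[5.0617] v=[-1.9347]
Step 23: x=[4.9657] v=[-1.9193]
Step 24: x=[4.8710] v=[-1.8933]
Step 25: x=[4.7782] v=[-1.8567]
Step 26: x=[4.6877] v=[-1.8098]
Step 27: x=[4.6001] v=[-1.7529]
Step 28: x=[4.5158] v=[-1.6862]
Step 29: x=[4.4353] v=[-1.6102]
Step 30: x=[4.3590] v=[-1.5252]
Step 31: x=[4.2874] v=[-1.4318]
Step 32: x=[4.2209] v=[-1.3304]
Step 33: x=[4.1598] v=[-1.2216]
Step 34: x=[4.1045] v=[-1.1060]
Step 35: x=[4.0553] v=[-0.9843]
Step 36: x=[4.0124] v=[-0.8571]
Step 37: x=[3.9761] v=[-0.7251]
Step 38: x=[3.9466] v=[-0.5891]
Step 39: x=[3.9241] v=[-0.4498]
Step 40: x=[3.9087] v=[-0.3080]
Step 41: x=[3.9005] v=[-0.1645]
Step 42: x=[3.8995] v=[-0.0201]
Step 43: x=[3.9057] v=[0.1244]
First v>=0 after going negative at step 43, time=2.1500

Answer: 2.1500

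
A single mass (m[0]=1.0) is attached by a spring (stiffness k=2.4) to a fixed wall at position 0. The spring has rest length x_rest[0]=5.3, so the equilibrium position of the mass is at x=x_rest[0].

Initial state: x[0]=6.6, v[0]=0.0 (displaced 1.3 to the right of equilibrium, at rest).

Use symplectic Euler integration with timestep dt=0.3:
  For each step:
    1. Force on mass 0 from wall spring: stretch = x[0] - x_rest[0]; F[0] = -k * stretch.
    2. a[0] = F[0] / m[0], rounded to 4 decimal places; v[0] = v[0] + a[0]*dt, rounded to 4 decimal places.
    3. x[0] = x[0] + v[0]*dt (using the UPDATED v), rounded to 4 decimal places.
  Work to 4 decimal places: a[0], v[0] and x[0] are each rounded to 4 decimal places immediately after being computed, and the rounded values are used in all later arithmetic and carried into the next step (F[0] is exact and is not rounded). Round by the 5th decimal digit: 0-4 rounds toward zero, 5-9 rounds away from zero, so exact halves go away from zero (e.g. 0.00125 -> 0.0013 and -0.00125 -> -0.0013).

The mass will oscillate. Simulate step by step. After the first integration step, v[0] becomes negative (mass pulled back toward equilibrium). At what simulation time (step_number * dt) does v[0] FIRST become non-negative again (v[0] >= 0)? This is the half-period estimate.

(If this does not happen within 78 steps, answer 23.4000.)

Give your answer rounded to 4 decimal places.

Step 0: x=[6.6000] v=[0.0000]
Step 1: x=[6.3192] v=[-0.9360]
Step 2: x=[5.8183] v=[-1.6698]
Step 3: x=[5.2054] v=[-2.0430]
Step 4: x=[4.6129] v=[-1.9749]
Step 5: x=[4.1688] v=[-1.4802]
Step 6: x=[3.9691] v=[-0.6657]
Step 7: x=[4.0569] v=[0.2926]
First v>=0 after going negative at step 7, time=2.1000

Answer: 2.1000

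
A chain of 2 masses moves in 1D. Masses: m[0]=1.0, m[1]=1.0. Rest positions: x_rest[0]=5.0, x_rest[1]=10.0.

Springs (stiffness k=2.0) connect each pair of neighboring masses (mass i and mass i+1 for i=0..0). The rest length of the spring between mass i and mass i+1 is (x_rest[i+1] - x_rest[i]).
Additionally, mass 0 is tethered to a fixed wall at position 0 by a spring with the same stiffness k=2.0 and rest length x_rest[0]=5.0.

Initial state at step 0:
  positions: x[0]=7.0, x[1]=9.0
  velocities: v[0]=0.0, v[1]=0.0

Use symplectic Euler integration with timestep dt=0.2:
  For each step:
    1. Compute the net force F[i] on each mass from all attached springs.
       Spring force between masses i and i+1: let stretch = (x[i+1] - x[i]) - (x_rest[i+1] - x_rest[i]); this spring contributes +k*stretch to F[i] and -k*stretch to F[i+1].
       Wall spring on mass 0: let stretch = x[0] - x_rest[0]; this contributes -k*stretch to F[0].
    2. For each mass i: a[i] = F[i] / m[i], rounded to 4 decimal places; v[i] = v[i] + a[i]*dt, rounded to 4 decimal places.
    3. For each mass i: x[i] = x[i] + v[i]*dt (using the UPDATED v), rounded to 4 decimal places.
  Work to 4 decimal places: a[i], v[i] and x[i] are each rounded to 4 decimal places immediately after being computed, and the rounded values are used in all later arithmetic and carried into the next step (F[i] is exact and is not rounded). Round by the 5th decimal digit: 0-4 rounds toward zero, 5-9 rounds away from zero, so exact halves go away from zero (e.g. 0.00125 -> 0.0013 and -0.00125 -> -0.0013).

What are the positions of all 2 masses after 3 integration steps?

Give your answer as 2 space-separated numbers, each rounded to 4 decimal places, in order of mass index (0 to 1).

Step 0: x=[7.0000 9.0000] v=[0.0000 0.0000]
Step 1: x=[6.6000 9.2400] v=[-2.0000 1.2000]
Step 2: x=[5.8832 9.6688] v=[-3.5840 2.1440]
Step 3: x=[4.9986 10.1948] v=[-4.4230 2.6298]

Answer: 4.9986 10.1948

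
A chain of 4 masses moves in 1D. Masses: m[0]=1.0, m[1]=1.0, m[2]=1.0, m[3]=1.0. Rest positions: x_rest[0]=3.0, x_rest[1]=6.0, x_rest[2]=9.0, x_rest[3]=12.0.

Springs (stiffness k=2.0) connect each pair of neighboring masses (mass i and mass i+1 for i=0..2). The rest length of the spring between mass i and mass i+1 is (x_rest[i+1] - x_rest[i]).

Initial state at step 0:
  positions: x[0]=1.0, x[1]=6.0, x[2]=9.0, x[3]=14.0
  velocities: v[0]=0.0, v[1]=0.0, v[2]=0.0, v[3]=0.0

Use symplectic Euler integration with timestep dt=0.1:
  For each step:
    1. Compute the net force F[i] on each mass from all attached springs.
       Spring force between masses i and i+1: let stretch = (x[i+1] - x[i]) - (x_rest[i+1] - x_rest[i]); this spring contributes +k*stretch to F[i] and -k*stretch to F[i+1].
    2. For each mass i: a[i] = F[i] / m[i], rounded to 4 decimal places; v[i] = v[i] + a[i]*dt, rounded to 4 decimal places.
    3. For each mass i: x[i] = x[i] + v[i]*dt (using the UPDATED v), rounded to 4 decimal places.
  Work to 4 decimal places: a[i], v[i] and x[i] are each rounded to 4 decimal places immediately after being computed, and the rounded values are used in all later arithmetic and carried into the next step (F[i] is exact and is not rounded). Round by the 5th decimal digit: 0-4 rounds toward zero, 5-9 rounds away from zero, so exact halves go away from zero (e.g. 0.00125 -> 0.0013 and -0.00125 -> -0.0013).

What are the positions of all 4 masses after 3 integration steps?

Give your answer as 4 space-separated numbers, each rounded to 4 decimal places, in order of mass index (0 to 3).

Step 0: x=[1.0000 6.0000 9.0000 14.0000] v=[0.0000 0.0000 0.0000 0.0000]
Step 1: x=[1.0400 5.9600 9.0400 13.9600] v=[0.4000 -0.4000 0.4000 -0.4000]
Step 2: x=[1.1184 5.8832 9.1168 13.8816] v=[0.7840 -0.7680 0.7680 -0.7840]
Step 3: x=[1.2321 5.7758 9.2242 13.7679] v=[1.1370 -1.0742 1.0742 -1.1370]

Answer: 1.2321 5.7758 9.2242 13.7679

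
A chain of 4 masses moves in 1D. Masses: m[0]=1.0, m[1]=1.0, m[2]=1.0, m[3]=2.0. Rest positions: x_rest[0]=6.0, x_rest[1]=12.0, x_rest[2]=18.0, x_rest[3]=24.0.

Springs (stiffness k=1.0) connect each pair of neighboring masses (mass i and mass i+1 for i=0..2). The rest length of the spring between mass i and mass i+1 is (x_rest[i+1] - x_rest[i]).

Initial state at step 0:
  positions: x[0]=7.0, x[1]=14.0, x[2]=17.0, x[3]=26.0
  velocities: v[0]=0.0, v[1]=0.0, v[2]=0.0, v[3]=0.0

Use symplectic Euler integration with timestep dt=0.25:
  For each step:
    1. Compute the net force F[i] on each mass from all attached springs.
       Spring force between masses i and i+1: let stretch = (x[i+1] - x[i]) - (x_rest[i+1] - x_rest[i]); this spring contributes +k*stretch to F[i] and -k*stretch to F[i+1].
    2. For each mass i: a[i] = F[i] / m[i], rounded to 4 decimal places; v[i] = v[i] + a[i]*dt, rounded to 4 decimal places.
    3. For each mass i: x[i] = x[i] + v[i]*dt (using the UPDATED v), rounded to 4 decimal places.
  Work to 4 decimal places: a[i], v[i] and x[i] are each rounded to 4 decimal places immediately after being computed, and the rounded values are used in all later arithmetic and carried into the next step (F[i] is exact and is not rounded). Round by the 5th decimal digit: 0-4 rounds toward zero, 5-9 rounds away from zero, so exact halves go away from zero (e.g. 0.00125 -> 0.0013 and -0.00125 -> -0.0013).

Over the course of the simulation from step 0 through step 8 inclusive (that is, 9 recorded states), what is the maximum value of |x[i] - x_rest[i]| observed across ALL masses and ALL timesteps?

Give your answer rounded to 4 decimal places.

Answer: 3.2464

Derivation:
Step 0: x=[7.0000 14.0000 17.0000 26.0000] v=[0.0000 0.0000 0.0000 0.0000]
Step 1: x=[7.0625 13.7500 17.3750 25.9063] v=[0.2500 -1.0000 1.5000 -0.3750]
Step 2: x=[7.1680 13.3086 18.0567 25.7335] v=[0.4219 -1.7656 2.7266 -0.6914]
Step 3: x=[7.2823 12.7802 18.9214 25.5083] v=[0.4571 -2.1137 3.4588 -0.9010]
Step 4: x=[7.3652 12.2920 19.8140 25.2647] v=[0.3316 -1.9529 3.5702 -0.9744]
Step 5: x=[7.3810 11.9660 20.5771 25.0383] v=[0.0633 -1.3041 3.0524 -0.9057]
Step 6: x=[7.3084 11.8916 21.0808 24.8600] v=[-0.2905 -0.2976 2.0149 -0.7134]
Step 7: x=[7.1472 12.1051 21.2464 24.7511] v=[-0.6447 0.8539 0.6624 -0.4358]
Step 8: x=[6.9209 12.5801 21.0597 24.7201] v=[-0.9052 1.8998 -0.7468 -0.1239]
Max displacement = 3.2464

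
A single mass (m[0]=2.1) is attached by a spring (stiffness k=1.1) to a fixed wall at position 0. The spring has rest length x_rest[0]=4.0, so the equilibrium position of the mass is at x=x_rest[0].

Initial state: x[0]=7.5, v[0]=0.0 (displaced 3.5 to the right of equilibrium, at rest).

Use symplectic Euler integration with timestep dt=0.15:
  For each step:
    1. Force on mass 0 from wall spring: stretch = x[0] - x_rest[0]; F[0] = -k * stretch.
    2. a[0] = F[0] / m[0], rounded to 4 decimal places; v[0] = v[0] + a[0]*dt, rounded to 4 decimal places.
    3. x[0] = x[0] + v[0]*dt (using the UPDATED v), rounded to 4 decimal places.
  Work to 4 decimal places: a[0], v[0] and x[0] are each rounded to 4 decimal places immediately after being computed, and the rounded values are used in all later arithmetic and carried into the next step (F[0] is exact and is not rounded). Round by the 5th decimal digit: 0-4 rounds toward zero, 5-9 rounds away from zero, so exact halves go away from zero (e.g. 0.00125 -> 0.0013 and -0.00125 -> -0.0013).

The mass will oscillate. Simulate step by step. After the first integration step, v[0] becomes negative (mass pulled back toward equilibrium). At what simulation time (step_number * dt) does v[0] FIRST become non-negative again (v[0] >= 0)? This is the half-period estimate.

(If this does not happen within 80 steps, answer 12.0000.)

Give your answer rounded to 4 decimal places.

Answer: 4.3500

Derivation:
Step 0: x=[7.5000] v=[0.0000]
Step 1: x=[7.4588] v=[-0.2750]
Step 2: x=[7.3768] v=[-0.5468]
Step 3: x=[7.2550] v=[-0.8121]
Step 4: x=[7.0948] v=[-1.0679]
Step 5: x=[6.8981] v=[-1.3111]
Step 6: x=[6.6673] v=[-1.5388]
Step 7: x=[6.4050] v=[-1.7484]
Step 8: x=[6.1144] v=[-1.9374]
Step 9: x=[5.7989] v=[-2.1035]
Step 10: x=[5.4622] v=[-2.2448]
Step 11: x=[5.1082] v=[-2.3597]
Step 12: x=[4.7412] v=[-2.4468]
Step 13: x=[4.3655] v=[-2.5050]
Step 14: x=[3.9854] v=[-2.5337]
Step 15: x=[3.6055] v=[-2.5326]
Step 16: x=[3.2303] v=[-2.5016]
Step 17: x=[2.8641] v=[-2.4411]
Step 18: x=[2.5113] v=[-2.3519]
Step 19: x=[2.1761] v=[-2.2349]
Step 20: x=[1.8624] v=[-2.0916]
Step 21: x=[1.5739] v=[-1.9236]
Step 22: x=[1.3140] v=[-1.7330]
Step 23: x=[1.0857] v=[-1.5220]
Step 24: x=[0.8918] v=[-1.2930]
Step 25: x=[0.7345] v=[-1.0488]
Step 26: x=[0.6157] v=[-0.7922]
Step 27: x=[0.5368] v=[-0.5263]
Step 28: x=[0.4987] v=[-0.2542]
Step 29: x=[0.5018] v=[0.0209]
First v>=0 after going negative at step 29, time=4.3500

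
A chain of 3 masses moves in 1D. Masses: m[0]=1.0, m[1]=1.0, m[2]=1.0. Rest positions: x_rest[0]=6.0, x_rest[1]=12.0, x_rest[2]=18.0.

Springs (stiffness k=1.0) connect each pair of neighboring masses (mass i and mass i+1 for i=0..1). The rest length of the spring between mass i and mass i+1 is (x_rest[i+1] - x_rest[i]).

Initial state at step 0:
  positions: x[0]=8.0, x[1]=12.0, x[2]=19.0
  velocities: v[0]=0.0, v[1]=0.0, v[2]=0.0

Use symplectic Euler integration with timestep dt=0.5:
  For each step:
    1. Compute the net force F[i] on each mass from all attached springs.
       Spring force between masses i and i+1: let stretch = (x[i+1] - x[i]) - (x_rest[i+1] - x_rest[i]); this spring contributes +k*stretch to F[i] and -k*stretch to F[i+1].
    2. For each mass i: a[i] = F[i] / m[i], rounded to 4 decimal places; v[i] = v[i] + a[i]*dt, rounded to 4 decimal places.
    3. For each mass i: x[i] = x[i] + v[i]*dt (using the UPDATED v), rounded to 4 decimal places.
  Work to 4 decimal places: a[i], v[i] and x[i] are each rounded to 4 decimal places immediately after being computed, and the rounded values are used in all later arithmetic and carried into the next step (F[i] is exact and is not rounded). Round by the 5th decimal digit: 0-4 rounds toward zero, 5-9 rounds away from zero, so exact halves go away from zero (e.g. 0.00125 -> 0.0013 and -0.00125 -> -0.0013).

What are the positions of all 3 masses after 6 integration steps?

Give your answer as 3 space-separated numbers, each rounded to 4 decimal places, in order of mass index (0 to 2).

Answer: 6.9858 12.0068 20.0081

Derivation:
Step 0: x=[8.0000 12.0000 19.0000] v=[0.0000 0.0000 0.0000]
Step 1: x=[7.5000 12.7500 18.7500] v=[-1.0000 1.5000 -0.5000]
Step 2: x=[6.8125 13.6875 18.5000] v=[-1.3750 1.8750 -0.5000]
Step 3: x=[6.3438 14.1094 18.5469] v=[-0.9375 0.8438 0.0938]
Step 4: x=[6.3165 13.6993 18.9845] v=[-0.0547 -0.8203 0.8751]
Step 5: x=[6.6349 12.7648 19.6008] v=[0.6367 -1.8691 1.2325]
Step 6: x=[6.9858 12.0068 20.0081] v=[0.7017 -1.5161 0.8145]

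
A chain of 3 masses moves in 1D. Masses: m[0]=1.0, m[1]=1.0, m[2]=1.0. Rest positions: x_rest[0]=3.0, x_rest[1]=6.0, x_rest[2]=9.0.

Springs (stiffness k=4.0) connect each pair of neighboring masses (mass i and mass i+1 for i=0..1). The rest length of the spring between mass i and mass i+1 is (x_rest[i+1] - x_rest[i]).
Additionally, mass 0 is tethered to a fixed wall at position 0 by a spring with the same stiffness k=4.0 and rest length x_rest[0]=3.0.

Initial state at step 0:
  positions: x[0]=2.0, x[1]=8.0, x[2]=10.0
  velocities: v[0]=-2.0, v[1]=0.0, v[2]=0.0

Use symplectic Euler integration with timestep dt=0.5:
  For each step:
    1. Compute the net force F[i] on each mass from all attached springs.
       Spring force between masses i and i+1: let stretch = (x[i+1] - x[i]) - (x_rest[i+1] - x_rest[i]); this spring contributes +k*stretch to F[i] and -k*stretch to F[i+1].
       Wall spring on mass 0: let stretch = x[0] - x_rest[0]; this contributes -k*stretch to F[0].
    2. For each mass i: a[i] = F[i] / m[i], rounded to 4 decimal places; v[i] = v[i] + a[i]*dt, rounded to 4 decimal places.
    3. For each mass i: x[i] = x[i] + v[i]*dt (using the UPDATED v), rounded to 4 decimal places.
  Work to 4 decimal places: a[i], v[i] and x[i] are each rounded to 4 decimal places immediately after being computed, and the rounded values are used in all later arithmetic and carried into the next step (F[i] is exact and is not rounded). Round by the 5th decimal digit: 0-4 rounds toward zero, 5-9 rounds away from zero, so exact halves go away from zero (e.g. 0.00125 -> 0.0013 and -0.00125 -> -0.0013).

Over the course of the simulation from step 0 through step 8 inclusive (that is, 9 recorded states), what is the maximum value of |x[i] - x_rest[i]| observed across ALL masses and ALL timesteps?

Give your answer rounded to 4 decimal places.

Answer: 3.0000

Derivation:
Step 0: x=[2.0000 8.0000 10.0000] v=[-2.0000 0.0000 0.0000]
Step 1: x=[5.0000 4.0000 11.0000] v=[6.0000 -8.0000 2.0000]
Step 2: x=[2.0000 8.0000 8.0000] v=[-6.0000 8.0000 -6.0000]
Step 3: x=[3.0000 6.0000 8.0000] v=[2.0000 -4.0000 0.0000]
Step 4: x=[4.0000 3.0000 9.0000] v=[2.0000 -6.0000 2.0000]
Step 5: x=[0.0000 7.0000 7.0000] v=[-8.0000 8.0000 -4.0000]
Step 6: x=[3.0000 4.0000 8.0000] v=[6.0000 -6.0000 2.0000]
Step 7: x=[4.0000 4.0000 8.0000] v=[2.0000 0.0000 0.0000]
Step 8: x=[1.0000 8.0000 7.0000] v=[-6.0000 8.0000 -2.0000]
Max displacement = 3.0000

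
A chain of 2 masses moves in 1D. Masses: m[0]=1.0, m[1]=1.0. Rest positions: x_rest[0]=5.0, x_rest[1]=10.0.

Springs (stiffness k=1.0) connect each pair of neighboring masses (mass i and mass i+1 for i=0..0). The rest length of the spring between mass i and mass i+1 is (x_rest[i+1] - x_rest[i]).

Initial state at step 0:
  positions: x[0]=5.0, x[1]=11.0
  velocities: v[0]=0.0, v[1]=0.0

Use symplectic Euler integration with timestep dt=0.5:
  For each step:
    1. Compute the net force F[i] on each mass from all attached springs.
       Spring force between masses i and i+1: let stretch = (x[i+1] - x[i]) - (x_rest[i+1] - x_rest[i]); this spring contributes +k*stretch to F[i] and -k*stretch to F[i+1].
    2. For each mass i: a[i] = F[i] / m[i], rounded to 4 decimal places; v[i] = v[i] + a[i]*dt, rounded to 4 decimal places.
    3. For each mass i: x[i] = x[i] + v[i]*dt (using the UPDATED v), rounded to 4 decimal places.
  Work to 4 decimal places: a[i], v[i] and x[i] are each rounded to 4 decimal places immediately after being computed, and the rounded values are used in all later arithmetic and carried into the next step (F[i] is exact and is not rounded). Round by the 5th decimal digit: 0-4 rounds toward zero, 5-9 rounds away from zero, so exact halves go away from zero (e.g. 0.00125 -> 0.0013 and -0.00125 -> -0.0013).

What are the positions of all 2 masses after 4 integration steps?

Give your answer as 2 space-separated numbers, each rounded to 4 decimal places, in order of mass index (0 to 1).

Answer: 6.0313 9.9688

Derivation:
Step 0: x=[5.0000 11.0000] v=[0.0000 0.0000]
Step 1: x=[5.2500 10.7500] v=[0.5000 -0.5000]
Step 2: x=[5.6250 10.3750] v=[0.7500 -0.7500]
Step 3: x=[5.9375 10.0625] v=[0.6250 -0.6250]
Step 4: x=[6.0313 9.9688] v=[0.1875 -0.1875]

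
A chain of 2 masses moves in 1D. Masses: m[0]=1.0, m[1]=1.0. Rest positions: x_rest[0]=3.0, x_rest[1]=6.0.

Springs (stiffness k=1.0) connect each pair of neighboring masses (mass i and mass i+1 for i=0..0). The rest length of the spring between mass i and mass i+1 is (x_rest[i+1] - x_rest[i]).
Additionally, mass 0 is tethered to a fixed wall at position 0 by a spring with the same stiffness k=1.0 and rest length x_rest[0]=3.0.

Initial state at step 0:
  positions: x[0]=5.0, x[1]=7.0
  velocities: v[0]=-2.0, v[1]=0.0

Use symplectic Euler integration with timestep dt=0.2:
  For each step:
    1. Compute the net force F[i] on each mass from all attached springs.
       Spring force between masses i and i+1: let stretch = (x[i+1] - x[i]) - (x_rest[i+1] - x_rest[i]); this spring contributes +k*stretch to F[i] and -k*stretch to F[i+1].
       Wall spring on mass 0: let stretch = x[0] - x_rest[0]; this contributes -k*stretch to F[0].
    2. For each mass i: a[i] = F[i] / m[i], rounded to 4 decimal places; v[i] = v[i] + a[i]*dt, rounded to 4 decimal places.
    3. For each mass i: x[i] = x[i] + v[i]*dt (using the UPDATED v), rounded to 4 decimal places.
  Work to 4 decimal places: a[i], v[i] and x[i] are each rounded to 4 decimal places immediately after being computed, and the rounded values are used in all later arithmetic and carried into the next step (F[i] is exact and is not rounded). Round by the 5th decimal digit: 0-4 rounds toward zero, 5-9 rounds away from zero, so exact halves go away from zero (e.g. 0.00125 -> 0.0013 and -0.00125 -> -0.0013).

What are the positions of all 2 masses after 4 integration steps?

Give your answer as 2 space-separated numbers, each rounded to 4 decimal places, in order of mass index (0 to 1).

Step 0: x=[5.0000 7.0000] v=[-2.0000 0.0000]
Step 1: x=[4.4800 7.0400] v=[-2.6000 0.2000]
Step 2: x=[3.8832 7.0976] v=[-2.9840 0.2880]
Step 3: x=[3.2596 7.1466] v=[-3.1178 0.2451]
Step 4: x=[2.6611 7.1601] v=[-2.9923 0.0677]

Answer: 2.6611 7.1601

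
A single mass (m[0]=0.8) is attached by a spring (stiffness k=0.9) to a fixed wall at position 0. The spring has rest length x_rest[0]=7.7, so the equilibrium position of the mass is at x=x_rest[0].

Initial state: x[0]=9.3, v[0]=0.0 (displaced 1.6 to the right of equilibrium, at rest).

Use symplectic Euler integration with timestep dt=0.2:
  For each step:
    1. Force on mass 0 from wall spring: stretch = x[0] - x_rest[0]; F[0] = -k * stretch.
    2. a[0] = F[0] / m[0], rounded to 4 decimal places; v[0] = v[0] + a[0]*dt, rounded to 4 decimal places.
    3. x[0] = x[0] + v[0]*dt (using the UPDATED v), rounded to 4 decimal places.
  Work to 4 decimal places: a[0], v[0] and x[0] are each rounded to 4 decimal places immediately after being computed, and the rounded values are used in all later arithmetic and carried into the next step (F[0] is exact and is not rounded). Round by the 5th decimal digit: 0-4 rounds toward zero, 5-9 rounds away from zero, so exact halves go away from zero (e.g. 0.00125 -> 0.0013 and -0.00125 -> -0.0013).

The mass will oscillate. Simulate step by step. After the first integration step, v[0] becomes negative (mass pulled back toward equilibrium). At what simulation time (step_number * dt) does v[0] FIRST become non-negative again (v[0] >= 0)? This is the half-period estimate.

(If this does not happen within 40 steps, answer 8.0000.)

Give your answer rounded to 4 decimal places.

Answer: 3.0000

Derivation:
Step 0: x=[9.3000] v=[0.0000]
Step 1: x=[9.2280] v=[-0.3600]
Step 2: x=[9.0872] v=[-0.7038]
Step 3: x=[8.8840] v=[-1.0159]
Step 4: x=[8.6275] v=[-1.2823]
Step 5: x=[8.3293] v=[-1.4910]
Step 6: x=[8.0028] v=[-1.6326]
Step 7: x=[7.6627] v=[-1.7007]
Step 8: x=[7.3242] v=[-1.6923]
Step 9: x=[7.0027] v=[-1.6077]
Step 10: x=[6.7125] v=[-1.4508]
Step 11: x=[6.4668] v=[-1.2286]
Step 12: x=[6.2766] v=[-0.9511]
Step 13: x=[6.1504] v=[-0.6308]
Step 14: x=[6.0940] v=[-0.2821]
Step 15: x=[6.1099] v=[0.0793]
First v>=0 after going negative at step 15, time=3.0000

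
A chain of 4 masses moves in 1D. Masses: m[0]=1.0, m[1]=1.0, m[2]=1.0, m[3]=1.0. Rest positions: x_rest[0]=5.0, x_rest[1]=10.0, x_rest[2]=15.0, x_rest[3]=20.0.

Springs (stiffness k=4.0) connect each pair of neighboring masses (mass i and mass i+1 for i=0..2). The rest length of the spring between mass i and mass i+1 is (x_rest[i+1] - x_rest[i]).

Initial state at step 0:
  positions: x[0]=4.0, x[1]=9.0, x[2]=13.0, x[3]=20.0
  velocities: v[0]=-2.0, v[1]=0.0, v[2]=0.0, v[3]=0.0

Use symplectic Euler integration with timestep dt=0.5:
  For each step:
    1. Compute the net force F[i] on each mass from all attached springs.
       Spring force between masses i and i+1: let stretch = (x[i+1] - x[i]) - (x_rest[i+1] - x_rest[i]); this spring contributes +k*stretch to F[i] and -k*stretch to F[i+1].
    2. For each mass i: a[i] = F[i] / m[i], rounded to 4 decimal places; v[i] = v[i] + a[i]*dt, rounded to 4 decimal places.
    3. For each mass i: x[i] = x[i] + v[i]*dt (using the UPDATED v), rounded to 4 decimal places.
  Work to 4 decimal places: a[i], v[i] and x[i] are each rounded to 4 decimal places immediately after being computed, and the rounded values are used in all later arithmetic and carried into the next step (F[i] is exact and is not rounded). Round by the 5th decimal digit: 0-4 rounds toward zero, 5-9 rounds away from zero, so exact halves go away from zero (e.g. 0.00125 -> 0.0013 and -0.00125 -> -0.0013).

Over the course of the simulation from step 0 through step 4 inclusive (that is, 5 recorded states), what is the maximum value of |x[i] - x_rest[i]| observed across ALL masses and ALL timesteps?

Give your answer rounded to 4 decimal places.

Answer: 3.0000

Derivation:
Step 0: x=[4.0000 9.0000 13.0000 20.0000] v=[-2.0000 0.0000 0.0000 0.0000]
Step 1: x=[3.0000 8.0000 16.0000 18.0000] v=[-2.0000 -2.0000 6.0000 -4.0000]
Step 2: x=[2.0000 10.0000 13.0000 19.0000] v=[-2.0000 4.0000 -6.0000 2.0000]
Step 3: x=[4.0000 7.0000 13.0000 19.0000] v=[4.0000 -6.0000 0.0000 0.0000]
Step 4: x=[4.0000 7.0000 13.0000 18.0000] v=[0.0000 0.0000 0.0000 -2.0000]
Max displacement = 3.0000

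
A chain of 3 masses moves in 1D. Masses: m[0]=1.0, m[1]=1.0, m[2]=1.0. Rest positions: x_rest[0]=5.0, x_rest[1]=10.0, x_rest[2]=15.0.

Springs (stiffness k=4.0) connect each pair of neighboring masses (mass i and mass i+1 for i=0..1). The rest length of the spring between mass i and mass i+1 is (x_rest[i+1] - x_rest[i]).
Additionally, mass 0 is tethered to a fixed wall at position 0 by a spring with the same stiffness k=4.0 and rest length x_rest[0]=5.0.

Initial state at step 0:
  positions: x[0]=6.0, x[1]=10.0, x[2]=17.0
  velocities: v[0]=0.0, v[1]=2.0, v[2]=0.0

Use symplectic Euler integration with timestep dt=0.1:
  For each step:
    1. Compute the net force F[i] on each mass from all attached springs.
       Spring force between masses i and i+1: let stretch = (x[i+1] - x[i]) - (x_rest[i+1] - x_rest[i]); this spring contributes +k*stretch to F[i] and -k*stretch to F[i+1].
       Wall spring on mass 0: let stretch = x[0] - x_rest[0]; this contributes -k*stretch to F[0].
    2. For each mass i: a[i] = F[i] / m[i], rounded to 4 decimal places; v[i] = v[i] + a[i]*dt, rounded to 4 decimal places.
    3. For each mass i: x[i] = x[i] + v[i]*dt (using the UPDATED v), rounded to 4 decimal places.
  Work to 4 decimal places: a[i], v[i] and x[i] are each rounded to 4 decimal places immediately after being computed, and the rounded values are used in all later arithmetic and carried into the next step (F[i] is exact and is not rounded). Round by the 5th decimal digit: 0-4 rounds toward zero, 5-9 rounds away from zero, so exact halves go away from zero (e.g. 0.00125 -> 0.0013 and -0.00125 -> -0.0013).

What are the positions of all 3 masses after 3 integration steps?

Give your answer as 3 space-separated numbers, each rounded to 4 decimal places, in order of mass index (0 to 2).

Answer: 5.6052 11.1800 16.5901

Derivation:
Step 0: x=[6.0000 10.0000 17.0000] v=[0.0000 2.0000 0.0000]
Step 1: x=[5.9200 10.3200 16.9200] v=[-0.8000 3.2000 -0.8000]
Step 2: x=[5.7792 10.7280 16.7760] v=[-1.4080 4.0800 -1.4400]
Step 3: x=[5.6052 11.1800 16.5901] v=[-1.7402 4.5197 -1.8592]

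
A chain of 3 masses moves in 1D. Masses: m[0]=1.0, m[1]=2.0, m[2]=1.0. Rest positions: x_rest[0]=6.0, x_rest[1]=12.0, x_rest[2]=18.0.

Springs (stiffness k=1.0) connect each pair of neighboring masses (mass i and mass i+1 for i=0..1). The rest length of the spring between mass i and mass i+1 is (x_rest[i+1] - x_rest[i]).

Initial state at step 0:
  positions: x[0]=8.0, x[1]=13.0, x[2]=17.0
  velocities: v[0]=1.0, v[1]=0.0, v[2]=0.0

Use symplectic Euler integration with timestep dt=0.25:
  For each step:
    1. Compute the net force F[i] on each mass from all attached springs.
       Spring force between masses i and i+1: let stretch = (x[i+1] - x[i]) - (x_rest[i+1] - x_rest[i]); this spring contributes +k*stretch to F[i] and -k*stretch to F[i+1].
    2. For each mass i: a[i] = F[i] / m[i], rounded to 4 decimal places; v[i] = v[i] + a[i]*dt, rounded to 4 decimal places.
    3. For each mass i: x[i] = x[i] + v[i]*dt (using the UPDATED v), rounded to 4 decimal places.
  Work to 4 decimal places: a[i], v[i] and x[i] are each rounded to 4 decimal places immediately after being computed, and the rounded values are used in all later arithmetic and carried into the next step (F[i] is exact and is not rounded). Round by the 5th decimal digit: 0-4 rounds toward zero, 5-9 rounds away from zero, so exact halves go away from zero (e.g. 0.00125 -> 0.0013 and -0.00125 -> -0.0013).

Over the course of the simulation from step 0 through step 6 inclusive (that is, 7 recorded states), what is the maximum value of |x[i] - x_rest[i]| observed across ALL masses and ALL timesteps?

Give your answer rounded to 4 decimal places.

Answer: 2.3238

Derivation:
Step 0: x=[8.0000 13.0000 17.0000] v=[1.0000 0.0000 0.0000]
Step 1: x=[8.1875 12.9688 17.1250] v=[0.7500 -0.1250 0.5000]
Step 2: x=[8.2988 12.9180 17.3653] v=[0.4453 -0.2032 0.9610]
Step 3: x=[8.3238 12.8618 17.7026] v=[0.1001 -0.2247 1.3492]
Step 4: x=[8.2575 12.8151 18.1124] v=[-0.2654 -0.1869 1.6390]
Step 5: x=[8.1010 12.7915 18.5661] v=[-0.6260 -0.0944 1.8147]
Step 6: x=[7.8627 12.8018 19.0339] v=[-0.9534 0.0411 1.8711]
Max displacement = 2.3238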